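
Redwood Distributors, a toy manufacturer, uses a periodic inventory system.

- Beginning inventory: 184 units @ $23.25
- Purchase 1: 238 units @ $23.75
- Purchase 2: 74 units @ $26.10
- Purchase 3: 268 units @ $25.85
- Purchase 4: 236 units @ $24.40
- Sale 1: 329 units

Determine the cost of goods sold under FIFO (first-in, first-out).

COGS = $7,721.75

Sale 1 (329) [FIFO — oldest first]: 184 @ $23.25 + 145 @ $23.75 = $7,721.75
Ending inventory: 93 @ $23.75 + 74 @ $26.10 + 268 @ $25.85 + 236 @ $24.40 = $16,826.35
Check: goods available $24,548.10 = COGS $7,721.75 + ending $16,826.35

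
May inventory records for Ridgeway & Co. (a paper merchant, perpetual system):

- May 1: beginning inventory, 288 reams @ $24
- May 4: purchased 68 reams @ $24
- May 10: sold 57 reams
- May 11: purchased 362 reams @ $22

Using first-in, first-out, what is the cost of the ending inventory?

May 10, 57 sold [FIFO — oldest first]: 57 @ $24 = $1,368
Ending inventory: 231 @ $24 + 68 @ $24 + 362 @ $22 = $15,140

Ending inventory = $15,140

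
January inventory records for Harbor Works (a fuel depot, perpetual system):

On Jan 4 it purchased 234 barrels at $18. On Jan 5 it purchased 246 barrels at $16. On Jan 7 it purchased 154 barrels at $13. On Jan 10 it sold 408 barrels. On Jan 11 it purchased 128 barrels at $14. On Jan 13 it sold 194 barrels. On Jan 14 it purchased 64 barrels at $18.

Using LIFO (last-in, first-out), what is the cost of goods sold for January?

Jan 10, 408 sold [LIFO — newest first]: 154 @ $13 + 246 @ $16 + 8 @ $18 = $6,082
Jan 13, 194 sold [LIFO — newest first]: 128 @ $14 + 66 @ $18 = $2,980
Total COGS = $6,082 + $2,980 = $9,062
Ending inventory: 160 @ $18 + 64 @ $18 = $4,032

COGS = $9,062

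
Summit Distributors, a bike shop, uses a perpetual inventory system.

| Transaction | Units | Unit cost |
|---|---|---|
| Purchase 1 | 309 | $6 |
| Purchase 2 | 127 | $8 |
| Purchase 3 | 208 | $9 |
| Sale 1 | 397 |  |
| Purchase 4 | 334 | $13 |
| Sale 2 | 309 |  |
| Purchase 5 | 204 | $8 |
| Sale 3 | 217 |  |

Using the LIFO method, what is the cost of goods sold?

Sale 1 (397) [LIFO — newest first]: 208 @ $9 + 127 @ $8 + 62 @ $6 = $3,260
Sale 2 (309) [LIFO — newest first]: 309 @ $13 = $4,017
Sale 3 (217) [LIFO — newest first]: 204 @ $8 + 13 @ $13 = $1,801
Total COGS = $3,260 + $4,017 + $1,801 = $9,078
Ending inventory: 247 @ $6 + 12 @ $13 = $1,638
Check: goods available $10,716 = COGS $9,078 + ending $1,638

COGS = $9,078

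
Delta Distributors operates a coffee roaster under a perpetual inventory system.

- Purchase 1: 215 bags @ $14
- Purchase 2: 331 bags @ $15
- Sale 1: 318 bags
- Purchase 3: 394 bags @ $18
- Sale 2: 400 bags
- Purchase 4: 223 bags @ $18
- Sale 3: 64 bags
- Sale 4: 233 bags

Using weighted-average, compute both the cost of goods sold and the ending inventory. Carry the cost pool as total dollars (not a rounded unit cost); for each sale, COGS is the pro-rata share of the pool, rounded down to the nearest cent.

COGS = $16,508.84; ending inventory = $2,572.16

After Purchase 1: 215 on hand, pool $3,010.00 (≈ $14.0000 each)
After Purchase 2: 546 on hand, pool $7,975.00 (≈ $14.6062 each)
Sale 1, sell 318: 318/546 × $7,975.00 → $4,644.78
After Purchase 3: 622 on hand, pool $10,422.22 (≈ $16.7560 each)
Sale 2, sell 400: 400/622 × $10,422.22 → $6,702.39
After Purchase 4: 445 on hand, pool $7,733.83 (≈ $17.3794 each)
Sale 3, sell 64: 64/445 × $7,733.83 → $1,112.28
Sale 4, sell 233: 233/381 × $6,621.55 → $4,049.39
Total COGS = $4,644.78 + $6,702.39 + $1,112.28 + $4,049.39 = $16,508.84
Ending inventory (cost pool remaining) = $2,572.16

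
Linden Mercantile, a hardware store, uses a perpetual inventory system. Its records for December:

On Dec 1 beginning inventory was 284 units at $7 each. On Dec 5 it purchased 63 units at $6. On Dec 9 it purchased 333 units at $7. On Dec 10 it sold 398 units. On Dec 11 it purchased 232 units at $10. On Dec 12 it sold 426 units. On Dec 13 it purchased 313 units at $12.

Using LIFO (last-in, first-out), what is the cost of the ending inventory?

Ending inventory = $4,372

Dec 10, 398 sold [LIFO — newest first]: 333 @ $7 + 63 @ $6 + 2 @ $7 = $2,723
Dec 12, 426 sold [LIFO — newest first]: 232 @ $10 + 194 @ $7 = $3,678
Total COGS = $2,723 + $3,678 = $6,401
Ending inventory: 88 @ $7 + 313 @ $12 = $4,372
Check: goods available $10,773 = COGS $6,401 + ending $4,372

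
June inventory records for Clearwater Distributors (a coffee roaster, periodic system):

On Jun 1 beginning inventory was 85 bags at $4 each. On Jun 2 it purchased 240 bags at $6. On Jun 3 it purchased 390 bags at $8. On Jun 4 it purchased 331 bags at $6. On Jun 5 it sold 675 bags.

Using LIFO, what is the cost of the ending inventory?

Ending inventory = $2,148

Jun 5, 675 sold [LIFO — newest first]: 331 @ $6 + 344 @ $8 = $4,738
Ending inventory: 85 @ $4 + 240 @ $6 + 46 @ $8 = $2,148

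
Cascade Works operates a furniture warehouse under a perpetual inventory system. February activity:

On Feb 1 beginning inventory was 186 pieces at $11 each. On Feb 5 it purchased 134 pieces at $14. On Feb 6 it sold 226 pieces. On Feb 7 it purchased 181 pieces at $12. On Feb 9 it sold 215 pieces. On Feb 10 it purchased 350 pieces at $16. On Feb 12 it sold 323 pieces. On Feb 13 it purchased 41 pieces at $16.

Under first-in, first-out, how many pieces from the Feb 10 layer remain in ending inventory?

Feb 6, 226 sold [FIFO — oldest first]: 186 @ $11 + 40 @ $14 = $2,606
Feb 9, 215 sold [FIFO — oldest first]: 94 @ $14 + 121 @ $12 = $2,768
Feb 12, 323 sold [FIFO — oldest first]: 60 @ $12 + 263 @ $16 = $4,928
Total COGS = $2,606 + $2,768 + $4,928 = $10,302
Ending inventory: 87 @ $16 + 41 @ $16 = $2,048

87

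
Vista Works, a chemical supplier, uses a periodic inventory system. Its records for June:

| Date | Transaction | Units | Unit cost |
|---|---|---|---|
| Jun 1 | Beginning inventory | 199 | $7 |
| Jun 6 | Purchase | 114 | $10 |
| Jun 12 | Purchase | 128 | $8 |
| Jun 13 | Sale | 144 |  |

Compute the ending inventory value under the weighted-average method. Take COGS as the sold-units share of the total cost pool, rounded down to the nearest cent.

Ending inventory = $2,395.54

Jun 13, sell 144: 144/441 × $3,557.00 → $1,161.46
Ending inventory (cost pool remaining) = $2,395.54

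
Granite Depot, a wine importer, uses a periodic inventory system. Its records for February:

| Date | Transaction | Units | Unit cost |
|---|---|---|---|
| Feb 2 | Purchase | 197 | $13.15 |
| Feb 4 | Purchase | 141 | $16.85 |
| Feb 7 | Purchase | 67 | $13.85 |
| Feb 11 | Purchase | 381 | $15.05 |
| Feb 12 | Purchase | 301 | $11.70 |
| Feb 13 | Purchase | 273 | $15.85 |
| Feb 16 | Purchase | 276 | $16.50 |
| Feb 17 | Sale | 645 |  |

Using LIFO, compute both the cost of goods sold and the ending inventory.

Feb 17, 645 sold [LIFO — newest first]: 276 @ $16.50 + 273 @ $15.85 + 96 @ $11.70 = $10,004.25
Ending inventory: 197 @ $13.15 + 141 @ $16.85 + 67 @ $13.85 + 381 @ $15.05 + 205 @ $11.70 = $14,026.90
Check: goods available $24,031.15 = COGS $10,004.25 + ending $14,026.90

COGS = $10,004.25; ending inventory = $14,026.90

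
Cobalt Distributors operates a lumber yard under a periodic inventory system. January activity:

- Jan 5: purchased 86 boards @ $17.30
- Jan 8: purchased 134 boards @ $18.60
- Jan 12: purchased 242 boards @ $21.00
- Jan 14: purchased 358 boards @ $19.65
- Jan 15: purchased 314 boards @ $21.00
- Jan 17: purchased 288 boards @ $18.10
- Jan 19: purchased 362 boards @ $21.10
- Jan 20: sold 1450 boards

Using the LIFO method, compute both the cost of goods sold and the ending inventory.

Jan 20, 1450 sold [LIFO — newest first]: 362 @ $21.10 + 288 @ $18.10 + 314 @ $21.00 + 358 @ $19.65 + 128 @ $21.00 = $29,167.70
Ending inventory: 86 @ $17.30 + 134 @ $18.60 + 114 @ $21.00 = $6,374.20
Check: goods available $35,541.90 = COGS $29,167.70 + ending $6,374.20

COGS = $29,167.70; ending inventory = $6,374.20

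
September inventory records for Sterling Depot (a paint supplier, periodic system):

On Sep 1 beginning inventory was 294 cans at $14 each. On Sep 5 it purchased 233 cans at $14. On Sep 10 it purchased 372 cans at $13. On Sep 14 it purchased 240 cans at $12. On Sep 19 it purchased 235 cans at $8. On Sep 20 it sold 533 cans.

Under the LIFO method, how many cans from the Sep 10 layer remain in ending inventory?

314

Sep 20, 533 sold [LIFO — newest first]: 235 @ $8 + 240 @ $12 + 58 @ $13 = $5,514
Ending inventory: 294 @ $14 + 233 @ $14 + 314 @ $13 = $11,460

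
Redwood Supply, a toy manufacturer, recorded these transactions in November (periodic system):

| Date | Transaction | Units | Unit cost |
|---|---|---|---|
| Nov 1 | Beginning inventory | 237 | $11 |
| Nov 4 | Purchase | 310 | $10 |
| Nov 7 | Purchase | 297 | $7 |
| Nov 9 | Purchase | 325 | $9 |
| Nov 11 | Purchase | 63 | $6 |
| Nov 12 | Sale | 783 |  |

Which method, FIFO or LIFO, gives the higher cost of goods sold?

FIFO COGS: 237 @ $11 + 310 @ $10 + 236 @ $7 = $7,359
LIFO COGS: 63 @ $6 + 325 @ $9 + 297 @ $7 + 98 @ $10 = $6,362

FIFO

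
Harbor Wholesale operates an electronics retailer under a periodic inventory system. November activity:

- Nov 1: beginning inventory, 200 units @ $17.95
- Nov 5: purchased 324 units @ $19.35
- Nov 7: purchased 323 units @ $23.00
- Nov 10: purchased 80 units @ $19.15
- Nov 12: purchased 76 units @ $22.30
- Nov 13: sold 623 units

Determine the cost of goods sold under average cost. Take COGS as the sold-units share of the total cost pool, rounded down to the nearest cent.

Nov 13, sell 623: 623/1003 × $20,515.20 → $12,742.74
Ending inventory (cost pool remaining) = $7,772.46

COGS = $12,742.74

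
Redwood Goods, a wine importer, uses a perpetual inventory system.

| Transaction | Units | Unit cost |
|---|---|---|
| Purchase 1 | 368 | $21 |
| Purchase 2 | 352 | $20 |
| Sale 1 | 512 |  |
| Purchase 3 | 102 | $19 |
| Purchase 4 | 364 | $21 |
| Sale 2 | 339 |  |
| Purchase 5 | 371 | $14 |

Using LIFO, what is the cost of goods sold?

Sale 1 (512) [LIFO — newest first]: 352 @ $20 + 160 @ $21 = $10,400
Sale 2 (339) [LIFO — newest first]: 339 @ $21 = $7,119
Total COGS = $10,400 + $7,119 = $17,519
Ending inventory: 208 @ $21 + 102 @ $19 + 25 @ $21 + 371 @ $14 = $12,025
Check: goods available $29,544 = COGS $17,519 + ending $12,025

COGS = $17,519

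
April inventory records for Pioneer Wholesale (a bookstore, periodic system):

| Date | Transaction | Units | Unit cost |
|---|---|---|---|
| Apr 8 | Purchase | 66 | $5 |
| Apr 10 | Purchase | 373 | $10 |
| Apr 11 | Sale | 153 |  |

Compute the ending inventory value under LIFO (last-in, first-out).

Apr 11, 153 sold [LIFO — newest first]: 153 @ $10 = $1,530
Ending inventory: 66 @ $5 + 220 @ $10 = $2,530

Ending inventory = $2,530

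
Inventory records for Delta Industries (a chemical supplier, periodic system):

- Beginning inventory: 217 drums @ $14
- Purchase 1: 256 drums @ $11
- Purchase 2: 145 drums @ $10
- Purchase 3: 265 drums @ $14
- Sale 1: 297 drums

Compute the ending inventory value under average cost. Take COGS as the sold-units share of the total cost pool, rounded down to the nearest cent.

Ending inventory = $7,309.41

Sale 1, sell 297: 297/883 × $11,014.00 → $3,704.59
Ending inventory (cost pool remaining) = $7,309.41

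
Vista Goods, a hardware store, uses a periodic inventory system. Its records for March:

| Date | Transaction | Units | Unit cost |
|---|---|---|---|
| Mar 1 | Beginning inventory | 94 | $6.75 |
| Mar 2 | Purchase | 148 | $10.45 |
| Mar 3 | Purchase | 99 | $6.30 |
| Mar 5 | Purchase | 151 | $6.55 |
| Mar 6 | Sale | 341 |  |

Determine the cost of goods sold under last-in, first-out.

Mar 6, 341 sold [LIFO — newest first]: 151 @ $6.55 + 99 @ $6.30 + 91 @ $10.45 = $2,563.70
Ending inventory: 94 @ $6.75 + 57 @ $10.45 = $1,230.15
Check: goods available $3,793.85 = COGS $2,563.70 + ending $1,230.15

COGS = $2,563.70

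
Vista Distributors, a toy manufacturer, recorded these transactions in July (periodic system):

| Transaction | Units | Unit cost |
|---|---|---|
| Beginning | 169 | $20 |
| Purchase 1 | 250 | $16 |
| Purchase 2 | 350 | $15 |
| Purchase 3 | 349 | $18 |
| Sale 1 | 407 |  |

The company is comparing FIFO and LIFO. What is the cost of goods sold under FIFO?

COGS = $7,188

FIFO COGS: 169 @ $20 + 238 @ $16 = $7,188
LIFO COGS: 349 @ $18 + 58 @ $15 = $7,152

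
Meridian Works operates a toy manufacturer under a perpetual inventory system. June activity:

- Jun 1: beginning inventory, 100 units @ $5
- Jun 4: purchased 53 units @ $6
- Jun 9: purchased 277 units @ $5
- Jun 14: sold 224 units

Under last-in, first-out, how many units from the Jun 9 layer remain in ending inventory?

53

Jun 14, 224 sold [LIFO — newest first]: 224 @ $5 = $1,120
Ending inventory: 100 @ $5 + 53 @ $6 + 53 @ $5 = $1,083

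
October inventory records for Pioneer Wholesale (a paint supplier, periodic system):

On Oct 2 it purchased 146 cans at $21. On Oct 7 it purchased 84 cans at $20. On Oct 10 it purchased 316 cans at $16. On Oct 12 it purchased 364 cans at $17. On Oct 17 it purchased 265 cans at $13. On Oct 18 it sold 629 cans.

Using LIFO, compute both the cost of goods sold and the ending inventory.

COGS = $9,633; ending inventory = $9,802

Oct 18, 629 sold [LIFO — newest first]: 265 @ $13 + 364 @ $17 = $9,633
Ending inventory: 146 @ $21 + 84 @ $20 + 316 @ $16 = $9,802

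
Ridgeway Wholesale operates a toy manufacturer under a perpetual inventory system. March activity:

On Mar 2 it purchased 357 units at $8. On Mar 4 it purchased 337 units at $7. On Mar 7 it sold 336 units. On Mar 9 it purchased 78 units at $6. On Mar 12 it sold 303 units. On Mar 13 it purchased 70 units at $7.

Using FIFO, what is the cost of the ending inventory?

Ending inventory = $1,343

Mar 7, 336 sold [FIFO — oldest first]: 336 @ $8 = $2,688
Mar 12, 303 sold [FIFO — oldest first]: 21 @ $8 + 282 @ $7 = $2,142
Total COGS = $2,688 + $2,142 = $4,830
Ending inventory: 55 @ $7 + 78 @ $6 + 70 @ $7 = $1,343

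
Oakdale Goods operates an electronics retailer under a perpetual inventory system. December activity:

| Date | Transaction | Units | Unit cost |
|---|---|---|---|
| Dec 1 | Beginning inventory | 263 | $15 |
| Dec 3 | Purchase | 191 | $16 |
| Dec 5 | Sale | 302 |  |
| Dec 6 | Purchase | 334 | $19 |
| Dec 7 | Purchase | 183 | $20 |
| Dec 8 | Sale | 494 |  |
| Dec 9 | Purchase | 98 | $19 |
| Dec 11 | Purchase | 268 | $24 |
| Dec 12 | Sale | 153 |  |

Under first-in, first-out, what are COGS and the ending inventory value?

Dec 5, 302 sold [FIFO — oldest first]: 263 @ $15 + 39 @ $16 = $4,569
Dec 8, 494 sold [FIFO — oldest first]: 152 @ $16 + 334 @ $19 + 8 @ $20 = $8,938
Dec 12, 153 sold [FIFO — oldest first]: 153 @ $20 = $3,060
Total COGS = $4,569 + $8,938 + $3,060 = $16,567
Ending inventory: 22 @ $20 + 98 @ $19 + 268 @ $24 = $8,734
Check: goods available $25,301 = COGS $16,567 + ending $8,734

COGS = $16,567; ending inventory = $8,734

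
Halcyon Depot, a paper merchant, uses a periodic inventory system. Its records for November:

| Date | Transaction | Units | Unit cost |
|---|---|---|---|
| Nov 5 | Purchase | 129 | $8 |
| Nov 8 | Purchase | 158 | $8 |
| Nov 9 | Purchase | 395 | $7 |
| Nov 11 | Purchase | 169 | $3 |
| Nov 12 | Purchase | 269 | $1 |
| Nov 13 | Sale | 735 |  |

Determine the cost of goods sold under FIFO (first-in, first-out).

Nov 13, 735 sold [FIFO — oldest first]: 129 @ $8 + 158 @ $8 + 395 @ $7 + 53 @ $3 = $5,220
Ending inventory: 116 @ $3 + 269 @ $1 = $617

COGS = $5,220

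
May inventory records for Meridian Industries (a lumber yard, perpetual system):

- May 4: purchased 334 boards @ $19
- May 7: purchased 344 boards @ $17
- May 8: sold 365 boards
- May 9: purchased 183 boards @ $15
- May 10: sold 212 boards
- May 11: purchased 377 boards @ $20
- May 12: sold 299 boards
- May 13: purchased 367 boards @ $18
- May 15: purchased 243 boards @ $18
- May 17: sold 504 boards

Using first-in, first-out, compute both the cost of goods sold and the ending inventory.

May 8, 365 sold [FIFO — oldest first]: 334 @ $19 + 31 @ $17 = $6,873
May 10, 212 sold [FIFO — oldest first]: 212 @ $17 = $3,604
May 12, 299 sold [FIFO — oldest first]: 101 @ $17 + 183 @ $15 + 15 @ $20 = $4,762
May 17, 504 sold [FIFO — oldest first]: 362 @ $20 + 142 @ $18 = $9,796
Total COGS = $6,873 + $3,604 + $4,762 + $9,796 = $25,035
Ending inventory: 225 @ $18 + 243 @ $18 = $8,424
Check: goods available $33,459 = COGS $25,035 + ending $8,424

COGS = $25,035; ending inventory = $8,424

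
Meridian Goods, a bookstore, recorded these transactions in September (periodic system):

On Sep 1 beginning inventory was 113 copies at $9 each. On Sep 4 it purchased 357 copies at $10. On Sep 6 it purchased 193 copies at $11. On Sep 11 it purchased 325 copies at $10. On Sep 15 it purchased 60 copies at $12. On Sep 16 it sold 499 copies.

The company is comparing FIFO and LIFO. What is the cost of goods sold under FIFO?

FIFO COGS: 113 @ $9 + 357 @ $10 + 29 @ $11 = $4,906
LIFO COGS: 60 @ $12 + 325 @ $10 + 114 @ $11 = $5,224

COGS = $4,906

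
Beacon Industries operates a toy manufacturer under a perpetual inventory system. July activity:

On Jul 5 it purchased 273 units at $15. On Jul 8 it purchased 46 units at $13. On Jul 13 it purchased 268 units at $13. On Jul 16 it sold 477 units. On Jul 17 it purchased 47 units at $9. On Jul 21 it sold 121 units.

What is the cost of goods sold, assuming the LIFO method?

COGS = $8,060

Jul 16, 477 sold [LIFO — newest first]: 268 @ $13 + 46 @ $13 + 163 @ $15 = $6,527
Jul 21, 121 sold [LIFO — newest first]: 47 @ $9 + 74 @ $15 = $1,533
Total COGS = $6,527 + $1,533 = $8,060
Ending inventory: 36 @ $15 = $540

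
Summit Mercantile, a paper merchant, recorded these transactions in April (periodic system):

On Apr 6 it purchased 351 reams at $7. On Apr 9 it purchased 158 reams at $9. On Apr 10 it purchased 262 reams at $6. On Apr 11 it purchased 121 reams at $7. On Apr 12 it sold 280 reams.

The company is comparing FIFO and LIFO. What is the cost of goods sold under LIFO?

FIFO COGS: 280 @ $7 = $1,960
LIFO COGS: 121 @ $7 + 159 @ $6 = $1,801

COGS = $1,801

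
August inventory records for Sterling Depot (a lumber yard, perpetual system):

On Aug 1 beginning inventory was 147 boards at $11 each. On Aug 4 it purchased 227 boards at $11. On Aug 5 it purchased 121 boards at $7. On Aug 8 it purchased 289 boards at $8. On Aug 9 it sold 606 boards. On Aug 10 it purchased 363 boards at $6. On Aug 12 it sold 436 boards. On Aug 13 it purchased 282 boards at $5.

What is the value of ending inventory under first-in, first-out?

Aug 9, 606 sold [FIFO — oldest first]: 147 @ $11 + 227 @ $11 + 121 @ $7 + 111 @ $8 = $5,849
Aug 12, 436 sold [FIFO — oldest first]: 178 @ $8 + 258 @ $6 = $2,972
Total COGS = $5,849 + $2,972 = $8,821
Ending inventory: 105 @ $6 + 282 @ $5 = $2,040

Ending inventory = $2,040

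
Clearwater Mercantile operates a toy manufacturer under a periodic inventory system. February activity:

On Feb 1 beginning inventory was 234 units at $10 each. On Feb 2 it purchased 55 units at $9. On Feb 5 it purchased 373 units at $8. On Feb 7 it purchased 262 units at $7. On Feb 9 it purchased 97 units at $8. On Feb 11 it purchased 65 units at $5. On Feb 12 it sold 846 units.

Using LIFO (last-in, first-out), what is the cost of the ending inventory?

Feb 12, 846 sold [LIFO — newest first]: 65 @ $5 + 97 @ $8 + 262 @ $7 + 373 @ $8 + 49 @ $9 = $6,360
Ending inventory: 234 @ $10 + 6 @ $9 = $2,394

Ending inventory = $2,394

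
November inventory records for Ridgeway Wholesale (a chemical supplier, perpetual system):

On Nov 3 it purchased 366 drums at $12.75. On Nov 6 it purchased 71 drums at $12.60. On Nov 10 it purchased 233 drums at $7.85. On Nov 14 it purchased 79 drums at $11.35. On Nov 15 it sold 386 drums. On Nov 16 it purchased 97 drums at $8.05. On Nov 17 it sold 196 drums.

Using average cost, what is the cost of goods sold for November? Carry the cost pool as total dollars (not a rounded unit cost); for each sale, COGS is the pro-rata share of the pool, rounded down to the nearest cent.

COGS = $6,314.57

After Nov 3: 366 on hand, pool $4,666.50 (≈ $12.7500 each)
After Nov 6: 437 on hand, pool $5,561.10 (≈ $12.7256 each)
After Nov 10: 670 on hand, pool $7,390.15 (≈ $11.0301 each)
After Nov 14: 749 on hand, pool $8,286.80 (≈ $11.0638 each)
Nov 15, sell 386: 386/749 × $8,286.80 → $4,270.63
After Nov 16: 460 on hand, pool $4,797.02 (≈ $10.4283 each)
Nov 17, sell 196: 196/460 × $4,797.02 → $2,043.94
Total COGS = $4,270.63 + $2,043.94 = $6,314.57
Ending inventory (cost pool remaining) = $2,753.08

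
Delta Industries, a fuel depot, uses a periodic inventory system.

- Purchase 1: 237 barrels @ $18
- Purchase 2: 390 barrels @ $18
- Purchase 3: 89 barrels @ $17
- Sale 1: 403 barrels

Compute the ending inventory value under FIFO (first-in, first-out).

Ending inventory = $5,545

Sale 1 (403) [FIFO — oldest first]: 237 @ $18 + 166 @ $18 = $7,254
Ending inventory: 224 @ $18 + 89 @ $17 = $5,545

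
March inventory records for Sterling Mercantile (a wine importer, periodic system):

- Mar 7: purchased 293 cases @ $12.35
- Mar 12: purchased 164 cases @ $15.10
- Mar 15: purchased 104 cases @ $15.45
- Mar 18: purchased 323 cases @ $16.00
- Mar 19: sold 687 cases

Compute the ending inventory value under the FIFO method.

Mar 19, 687 sold [FIFO — oldest first]: 293 @ $12.35 + 164 @ $15.10 + 104 @ $15.45 + 126 @ $16.00 = $9,717.75
Ending inventory: 197 @ $16.00 = $3,152.00

Ending inventory = $3,152.00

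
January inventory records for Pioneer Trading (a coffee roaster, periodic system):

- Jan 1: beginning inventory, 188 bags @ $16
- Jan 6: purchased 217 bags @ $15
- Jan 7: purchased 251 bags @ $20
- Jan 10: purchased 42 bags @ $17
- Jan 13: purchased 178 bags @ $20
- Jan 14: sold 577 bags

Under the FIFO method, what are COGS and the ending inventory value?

Jan 14, 577 sold [FIFO — oldest first]: 188 @ $16 + 217 @ $15 + 172 @ $20 = $9,703
Ending inventory: 79 @ $20 + 42 @ $17 + 178 @ $20 = $5,854
Check: goods available $15,557 = COGS $9,703 + ending $5,854

COGS = $9,703; ending inventory = $5,854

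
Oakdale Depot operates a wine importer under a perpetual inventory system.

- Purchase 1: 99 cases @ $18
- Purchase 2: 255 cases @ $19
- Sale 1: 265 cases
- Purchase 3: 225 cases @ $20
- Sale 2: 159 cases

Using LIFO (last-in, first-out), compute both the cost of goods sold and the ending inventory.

Sale 1 (265) [LIFO — newest first]: 255 @ $19 + 10 @ $18 = $5,025
Sale 2 (159) [LIFO — newest first]: 159 @ $20 = $3,180
Total COGS = $5,025 + $3,180 = $8,205
Ending inventory: 89 @ $18 + 66 @ $20 = $2,922

COGS = $8,205; ending inventory = $2,922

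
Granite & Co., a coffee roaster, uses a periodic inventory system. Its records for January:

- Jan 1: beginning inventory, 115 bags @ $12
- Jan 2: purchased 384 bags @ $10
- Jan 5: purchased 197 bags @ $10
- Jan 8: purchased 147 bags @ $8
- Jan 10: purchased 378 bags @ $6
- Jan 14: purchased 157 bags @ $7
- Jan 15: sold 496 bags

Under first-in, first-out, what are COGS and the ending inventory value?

COGS = $5,190; ending inventory = $6,543

Jan 15, 496 sold [FIFO — oldest first]: 115 @ $12 + 381 @ $10 = $5,190
Ending inventory: 3 @ $10 + 197 @ $10 + 147 @ $8 + 378 @ $6 + 157 @ $7 = $6,543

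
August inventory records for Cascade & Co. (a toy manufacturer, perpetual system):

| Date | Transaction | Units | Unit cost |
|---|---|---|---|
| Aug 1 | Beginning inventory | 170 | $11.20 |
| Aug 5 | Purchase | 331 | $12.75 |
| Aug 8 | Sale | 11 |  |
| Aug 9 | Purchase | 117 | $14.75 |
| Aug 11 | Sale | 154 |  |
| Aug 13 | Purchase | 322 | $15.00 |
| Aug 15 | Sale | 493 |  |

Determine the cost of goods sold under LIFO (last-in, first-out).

Aug 8, 11 sold [LIFO — newest first]: 11 @ $12.75 = $140.25
Aug 11, 154 sold [LIFO — newest first]: 117 @ $14.75 + 37 @ $12.75 = $2,197.50
Aug 15, 493 sold [LIFO — newest first]: 322 @ $15.00 + 171 @ $12.75 = $7,010.25
Total COGS = $140.25 + $2,197.50 + $7,010.25 = $9,348.00
Ending inventory: 170 @ $11.20 + 112 @ $12.75 = $3,332.00

COGS = $9,348.00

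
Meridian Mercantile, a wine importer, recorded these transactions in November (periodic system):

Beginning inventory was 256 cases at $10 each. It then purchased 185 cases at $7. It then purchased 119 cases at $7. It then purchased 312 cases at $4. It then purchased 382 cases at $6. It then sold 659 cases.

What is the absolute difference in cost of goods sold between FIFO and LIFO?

FIFO COGS: 256 @ $10 + 185 @ $7 + 119 @ $7 + 99 @ $4 = $5,084
LIFO COGS: 382 @ $6 + 277 @ $4 = $3,400
Difference = |$5,084 − $3,400| = $1,684

$1,684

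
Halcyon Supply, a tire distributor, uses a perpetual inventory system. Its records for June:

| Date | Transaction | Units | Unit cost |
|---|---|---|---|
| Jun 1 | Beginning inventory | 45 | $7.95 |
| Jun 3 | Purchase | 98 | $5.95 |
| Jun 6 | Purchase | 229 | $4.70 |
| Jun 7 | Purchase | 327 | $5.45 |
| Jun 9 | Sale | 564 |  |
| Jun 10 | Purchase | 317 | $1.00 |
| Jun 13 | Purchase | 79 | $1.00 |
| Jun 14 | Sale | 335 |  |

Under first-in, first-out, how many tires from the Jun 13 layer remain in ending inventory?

Jun 9, 564 sold [FIFO — oldest first]: 45 @ $7.95 + 98 @ $5.95 + 229 @ $4.70 + 192 @ $5.45 = $3,063.55
Jun 14, 335 sold [FIFO — oldest first]: 135 @ $5.45 + 200 @ $1.00 = $935.75
Total COGS = $3,063.55 + $935.75 = $3,999.30
Ending inventory: 117 @ $1.00 + 79 @ $1.00 = $196.00

79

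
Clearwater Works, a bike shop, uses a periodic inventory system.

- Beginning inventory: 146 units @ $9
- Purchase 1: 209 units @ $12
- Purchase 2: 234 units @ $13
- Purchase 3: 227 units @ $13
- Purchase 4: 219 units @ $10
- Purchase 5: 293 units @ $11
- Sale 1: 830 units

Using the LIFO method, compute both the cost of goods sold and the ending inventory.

Sale 1 (830) [LIFO — newest first]: 293 @ $11 + 219 @ $10 + 227 @ $13 + 91 @ $13 = $9,547
Ending inventory: 146 @ $9 + 209 @ $12 + 143 @ $13 = $5,681

COGS = $9,547; ending inventory = $5,681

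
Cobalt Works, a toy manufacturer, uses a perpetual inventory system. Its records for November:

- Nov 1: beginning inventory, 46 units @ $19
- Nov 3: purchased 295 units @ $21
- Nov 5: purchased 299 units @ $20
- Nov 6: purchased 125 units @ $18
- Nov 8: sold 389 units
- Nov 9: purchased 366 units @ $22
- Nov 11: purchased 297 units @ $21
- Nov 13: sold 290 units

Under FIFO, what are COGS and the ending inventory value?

Nov 8, 389 sold [FIFO — oldest first]: 46 @ $19 + 295 @ $21 + 48 @ $20 = $8,029
Nov 13, 290 sold [FIFO — oldest first]: 251 @ $20 + 39 @ $18 = $5,722
Total COGS = $8,029 + $5,722 = $13,751
Ending inventory: 86 @ $18 + 366 @ $22 + 297 @ $21 = $15,837
Check: goods available $29,588 = COGS $13,751 + ending $15,837

COGS = $13,751; ending inventory = $15,837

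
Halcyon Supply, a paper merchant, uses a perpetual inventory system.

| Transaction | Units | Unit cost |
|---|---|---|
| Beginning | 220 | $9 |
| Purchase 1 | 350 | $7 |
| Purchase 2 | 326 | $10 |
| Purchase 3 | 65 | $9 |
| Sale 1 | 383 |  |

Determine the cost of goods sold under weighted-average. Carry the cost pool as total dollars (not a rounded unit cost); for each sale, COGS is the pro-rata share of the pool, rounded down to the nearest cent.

After Beginning: 220 on hand, pool $1,980.00 (≈ $9.0000 each)
After Purchase 1: 570 on hand, pool $4,430.00 (≈ $7.7719 each)
After Purchase 2: 896 on hand, pool $7,690.00 (≈ $8.5826 each)
After Purchase 3: 961 on hand, pool $8,275.00 (≈ $8.6108 each)
Sale 1, sell 383: 383/961 × $8,275.00 → $3,297.94
Ending inventory (cost pool remaining) = $4,977.06
Check: goods available $8,275.00 = COGS $3,297.94 + ending $4,977.06

COGS = $3,297.94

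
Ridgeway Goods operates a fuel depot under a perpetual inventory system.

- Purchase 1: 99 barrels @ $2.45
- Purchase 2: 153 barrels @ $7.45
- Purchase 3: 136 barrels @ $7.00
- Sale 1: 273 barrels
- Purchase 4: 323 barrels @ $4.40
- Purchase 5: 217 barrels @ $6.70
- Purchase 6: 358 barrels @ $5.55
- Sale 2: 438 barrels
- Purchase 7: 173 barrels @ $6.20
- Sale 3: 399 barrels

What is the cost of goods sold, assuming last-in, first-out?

Sale 1 (273) [LIFO — newest first]: 136 @ $7.00 + 137 @ $7.45 = $1,972.65
Sale 2 (438) [LIFO — newest first]: 358 @ $5.55 + 80 @ $6.70 = $2,522.90
Sale 3 (399) [LIFO — newest first]: 173 @ $6.20 + 137 @ $6.70 + 89 @ $4.40 = $2,382.10
Total COGS = $1,972.65 + $2,522.90 + $2,382.10 = $6,877.65
Ending inventory: 99 @ $2.45 + 16 @ $7.45 + 234 @ $4.40 = $1,391.35
Check: goods available $8,269.00 = COGS $6,877.65 + ending $1,391.35

COGS = $6,877.65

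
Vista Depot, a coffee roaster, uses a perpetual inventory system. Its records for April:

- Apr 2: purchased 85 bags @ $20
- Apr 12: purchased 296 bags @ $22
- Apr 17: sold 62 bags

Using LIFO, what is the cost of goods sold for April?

COGS = $1,364

Apr 17, 62 sold [LIFO — newest first]: 62 @ $22 = $1,364
Ending inventory: 85 @ $20 + 234 @ $22 = $6,848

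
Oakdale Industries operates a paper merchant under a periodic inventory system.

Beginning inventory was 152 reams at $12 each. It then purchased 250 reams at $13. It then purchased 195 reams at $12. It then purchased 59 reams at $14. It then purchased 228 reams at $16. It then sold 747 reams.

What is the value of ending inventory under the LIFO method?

Sale 1 (747) [LIFO — newest first]: 228 @ $16 + 59 @ $14 + 195 @ $12 + 250 @ $13 + 15 @ $12 = $10,244
Ending inventory: 137 @ $12 = $1,644
Check: goods available $11,888 = COGS $10,244 + ending $1,644

Ending inventory = $1,644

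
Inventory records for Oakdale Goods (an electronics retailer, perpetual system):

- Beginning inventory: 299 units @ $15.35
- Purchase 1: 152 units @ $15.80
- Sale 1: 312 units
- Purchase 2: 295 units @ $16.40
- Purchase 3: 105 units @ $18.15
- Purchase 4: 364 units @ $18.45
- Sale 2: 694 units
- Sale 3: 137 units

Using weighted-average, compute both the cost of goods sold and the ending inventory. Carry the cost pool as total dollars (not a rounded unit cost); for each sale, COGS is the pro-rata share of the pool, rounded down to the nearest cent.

COGS = $19,205.80; ending inventory = $1,245.00

After Beginning: 299 on hand, pool $4,589.65 (≈ $15.3500 each)
After Purchase 1: 451 on hand, pool $6,991.25 (≈ $15.5017 each)
Sale 1, sell 312: 312/451 × $6,991.25 → $4,836.51
After Purchase 2: 434 on hand, pool $6,992.74 (≈ $16.1123 each)
After Purchase 3: 539 on hand, pool $8,898.49 (≈ $16.5093 each)
After Purchase 4: 903 on hand, pool $15,614.29 (≈ $17.2916 each)
Sale 2, sell 694: 694/903 × $15,614.29 → $12,000.35
Sale 3, sell 137: 137/209 × $3,613.94 → $2,368.94
Total COGS = $4,836.51 + $12,000.35 + $2,368.94 = $19,205.80
Ending inventory (cost pool remaining) = $1,245.00
Check: goods available $20,450.80 = COGS $19,205.80 + ending $1,245.00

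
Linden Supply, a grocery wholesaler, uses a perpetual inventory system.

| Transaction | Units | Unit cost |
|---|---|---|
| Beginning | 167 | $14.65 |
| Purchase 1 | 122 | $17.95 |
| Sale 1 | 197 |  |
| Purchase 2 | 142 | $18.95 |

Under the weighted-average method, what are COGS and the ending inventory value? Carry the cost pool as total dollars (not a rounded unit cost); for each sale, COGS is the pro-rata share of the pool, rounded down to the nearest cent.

After Beginning: 167 on hand, pool $2,446.55 (≈ $14.6500 each)
After Purchase 1: 289 on hand, pool $4,636.45 (≈ $16.0431 each)
Sale 1, sell 197: 197/289 × $4,636.45 → $3,160.48
After Purchase 2: 234 on hand, pool $4,166.87 (≈ $17.8071 each)
Ending inventory (cost pool remaining) = $4,166.87

COGS = $3,160.48; ending inventory = $4,166.87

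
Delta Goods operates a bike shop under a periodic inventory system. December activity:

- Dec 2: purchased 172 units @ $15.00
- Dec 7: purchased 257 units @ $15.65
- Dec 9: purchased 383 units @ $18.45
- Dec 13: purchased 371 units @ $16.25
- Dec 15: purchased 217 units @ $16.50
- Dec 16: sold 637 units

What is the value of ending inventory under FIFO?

Ending inventory = $12,838.00

Dec 16, 637 sold [FIFO — oldest first]: 172 @ $15.00 + 257 @ $15.65 + 208 @ $18.45 = $10,439.65
Ending inventory: 175 @ $18.45 + 371 @ $16.25 + 217 @ $16.50 = $12,838.00
Check: goods available $23,277.65 = COGS $10,439.65 + ending $12,838.00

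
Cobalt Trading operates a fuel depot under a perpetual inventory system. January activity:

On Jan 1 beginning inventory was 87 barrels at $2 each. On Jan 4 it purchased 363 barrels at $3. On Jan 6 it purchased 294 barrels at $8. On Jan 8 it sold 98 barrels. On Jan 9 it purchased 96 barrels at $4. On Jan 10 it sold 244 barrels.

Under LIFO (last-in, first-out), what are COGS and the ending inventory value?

COGS = $2,352; ending inventory = $1,647

Jan 8, 98 sold [LIFO — newest first]: 98 @ $8 = $784
Jan 10, 244 sold [LIFO — newest first]: 96 @ $4 + 148 @ $8 = $1,568
Total COGS = $784 + $1,568 = $2,352
Ending inventory: 87 @ $2 + 363 @ $3 + 48 @ $8 = $1,647
Check: goods available $3,999 = COGS $2,352 + ending $1,647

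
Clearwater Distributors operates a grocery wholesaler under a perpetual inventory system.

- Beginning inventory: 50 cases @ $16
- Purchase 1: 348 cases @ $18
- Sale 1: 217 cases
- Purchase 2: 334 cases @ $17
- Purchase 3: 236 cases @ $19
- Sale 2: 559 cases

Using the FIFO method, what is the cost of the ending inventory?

Ending inventory = $3,648

Sale 1 (217) [FIFO — oldest first]: 50 @ $16 + 167 @ $18 = $3,806
Sale 2 (559) [FIFO — oldest first]: 181 @ $18 + 334 @ $17 + 44 @ $19 = $9,772
Total COGS = $3,806 + $9,772 = $13,578
Ending inventory: 192 @ $19 = $3,648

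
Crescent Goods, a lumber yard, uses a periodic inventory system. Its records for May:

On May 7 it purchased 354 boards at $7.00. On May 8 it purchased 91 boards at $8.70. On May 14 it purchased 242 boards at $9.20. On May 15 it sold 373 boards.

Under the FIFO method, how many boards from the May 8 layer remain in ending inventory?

May 15, 373 sold [FIFO — oldest first]: 354 @ $7.00 + 19 @ $8.70 = $2,643.30
Ending inventory: 72 @ $8.70 + 242 @ $9.20 = $2,852.80

72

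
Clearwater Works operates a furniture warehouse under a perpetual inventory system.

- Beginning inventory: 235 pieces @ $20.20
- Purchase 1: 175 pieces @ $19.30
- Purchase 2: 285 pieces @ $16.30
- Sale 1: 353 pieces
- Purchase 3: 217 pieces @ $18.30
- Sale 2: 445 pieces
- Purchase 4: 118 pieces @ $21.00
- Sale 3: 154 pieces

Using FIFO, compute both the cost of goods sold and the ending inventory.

Sale 1 (353) [FIFO — oldest first]: 235 @ $20.20 + 118 @ $19.30 = $7,024.40
Sale 2 (445) [FIFO — oldest first]: 57 @ $19.30 + 285 @ $16.30 + 103 @ $18.30 = $7,630.50
Sale 3 (154) [FIFO — oldest first]: 114 @ $18.30 + 40 @ $21.00 = $2,926.20
Total COGS = $7,024.40 + $7,630.50 + $2,926.20 = $17,581.10
Ending inventory: 78 @ $21.00 = $1,638.00

COGS = $17,581.10; ending inventory = $1,638.00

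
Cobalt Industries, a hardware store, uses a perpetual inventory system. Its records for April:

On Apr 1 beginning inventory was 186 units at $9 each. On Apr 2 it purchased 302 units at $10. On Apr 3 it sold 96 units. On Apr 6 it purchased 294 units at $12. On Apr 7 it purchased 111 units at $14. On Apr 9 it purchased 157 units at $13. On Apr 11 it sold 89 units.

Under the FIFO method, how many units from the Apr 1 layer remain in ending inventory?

1

Apr 3, 96 sold [FIFO — oldest first]: 96 @ $9 = $864
Apr 11, 89 sold [FIFO — oldest first]: 89 @ $9 = $801
Total COGS = $864 + $801 = $1,665
Ending inventory: 1 @ $9 + 302 @ $10 + 294 @ $12 + 111 @ $14 + 157 @ $13 = $10,152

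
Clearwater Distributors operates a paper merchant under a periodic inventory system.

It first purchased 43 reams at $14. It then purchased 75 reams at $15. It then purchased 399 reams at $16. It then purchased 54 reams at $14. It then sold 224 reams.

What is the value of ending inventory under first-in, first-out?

Sale 1 (224) [FIFO — oldest first]: 43 @ $14 + 75 @ $15 + 106 @ $16 = $3,423
Ending inventory: 293 @ $16 + 54 @ $14 = $5,444

Ending inventory = $5,444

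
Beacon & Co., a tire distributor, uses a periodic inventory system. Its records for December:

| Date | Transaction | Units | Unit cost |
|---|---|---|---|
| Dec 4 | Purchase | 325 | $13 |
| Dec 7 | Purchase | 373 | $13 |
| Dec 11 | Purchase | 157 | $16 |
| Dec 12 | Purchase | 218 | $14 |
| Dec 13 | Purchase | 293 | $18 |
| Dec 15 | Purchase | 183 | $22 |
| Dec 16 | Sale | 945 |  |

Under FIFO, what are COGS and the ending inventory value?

Dec 16, 945 sold [FIFO — oldest first]: 325 @ $13 + 373 @ $13 + 157 @ $16 + 90 @ $14 = $12,846
Ending inventory: 128 @ $14 + 293 @ $18 + 183 @ $22 = $11,092

COGS = $12,846; ending inventory = $11,092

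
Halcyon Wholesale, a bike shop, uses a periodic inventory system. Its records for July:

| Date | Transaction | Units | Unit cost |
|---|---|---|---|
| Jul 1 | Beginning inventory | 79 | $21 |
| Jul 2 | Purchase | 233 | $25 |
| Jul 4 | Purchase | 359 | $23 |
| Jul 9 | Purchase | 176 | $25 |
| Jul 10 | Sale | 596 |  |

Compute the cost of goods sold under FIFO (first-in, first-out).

Jul 10, 596 sold [FIFO — oldest first]: 79 @ $21 + 233 @ $25 + 284 @ $23 = $14,016
Ending inventory: 75 @ $23 + 176 @ $25 = $6,125

COGS = $14,016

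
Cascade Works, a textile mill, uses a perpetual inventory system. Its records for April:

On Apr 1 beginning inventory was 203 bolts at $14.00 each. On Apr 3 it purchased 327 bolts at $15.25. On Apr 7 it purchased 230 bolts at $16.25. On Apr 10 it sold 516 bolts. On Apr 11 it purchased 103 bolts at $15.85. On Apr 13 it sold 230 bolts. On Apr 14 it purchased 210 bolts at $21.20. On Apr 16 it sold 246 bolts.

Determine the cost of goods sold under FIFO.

Apr 10, 516 sold [FIFO — oldest first]: 203 @ $14.00 + 313 @ $15.25 = $7,615.25
Apr 13, 230 sold [FIFO — oldest first]: 14 @ $15.25 + 216 @ $16.25 = $3,723.50
Apr 16, 246 sold [FIFO — oldest first]: 14 @ $16.25 + 103 @ $15.85 + 129 @ $21.20 = $4,594.85
Total COGS = $7,615.25 + $3,723.50 + $4,594.85 = $15,933.60
Ending inventory: 81 @ $21.20 = $1,717.20

COGS = $15,933.60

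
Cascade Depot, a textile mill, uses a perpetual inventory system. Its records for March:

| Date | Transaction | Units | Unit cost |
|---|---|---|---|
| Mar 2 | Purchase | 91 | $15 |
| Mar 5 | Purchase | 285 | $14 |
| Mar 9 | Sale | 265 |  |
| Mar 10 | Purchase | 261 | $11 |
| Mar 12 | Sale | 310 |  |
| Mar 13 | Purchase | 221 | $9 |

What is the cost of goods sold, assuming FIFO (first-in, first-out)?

Mar 9, 265 sold [FIFO — oldest first]: 91 @ $15 + 174 @ $14 = $3,801
Mar 12, 310 sold [FIFO — oldest first]: 111 @ $14 + 199 @ $11 = $3,743
Total COGS = $3,801 + $3,743 = $7,544
Ending inventory: 62 @ $11 + 221 @ $9 = $2,671
Check: goods available $10,215 = COGS $7,544 + ending $2,671

COGS = $7,544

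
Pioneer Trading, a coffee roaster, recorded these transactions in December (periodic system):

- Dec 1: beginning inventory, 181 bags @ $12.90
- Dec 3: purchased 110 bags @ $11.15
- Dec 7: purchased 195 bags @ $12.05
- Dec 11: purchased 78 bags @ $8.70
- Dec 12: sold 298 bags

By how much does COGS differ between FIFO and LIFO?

FIFO COGS: 181 @ $12.90 + 110 @ $11.15 + 7 @ $12.05 = $3,645.75
LIFO COGS: 78 @ $8.70 + 195 @ $12.05 + 25 @ $11.15 = $3,307.10
Difference = |$3,645.75 − $3,307.10| = $338.65

$338.65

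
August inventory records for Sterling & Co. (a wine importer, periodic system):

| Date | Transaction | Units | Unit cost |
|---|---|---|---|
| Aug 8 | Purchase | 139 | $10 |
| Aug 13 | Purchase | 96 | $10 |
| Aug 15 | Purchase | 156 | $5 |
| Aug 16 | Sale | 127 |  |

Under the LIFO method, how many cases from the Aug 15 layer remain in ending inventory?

29

Aug 16, 127 sold [LIFO — newest first]: 127 @ $5 = $635
Ending inventory: 139 @ $10 + 96 @ $10 + 29 @ $5 = $2,495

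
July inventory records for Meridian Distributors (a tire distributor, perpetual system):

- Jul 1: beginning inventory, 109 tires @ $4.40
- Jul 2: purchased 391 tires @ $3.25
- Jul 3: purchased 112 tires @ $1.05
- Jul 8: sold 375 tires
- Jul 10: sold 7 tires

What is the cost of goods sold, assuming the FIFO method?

COGS = $1,366.85

Jul 8, 375 sold [FIFO — oldest first]: 109 @ $4.40 + 266 @ $3.25 = $1,344.10
Jul 10, 7 sold [FIFO — oldest first]: 7 @ $3.25 = $22.75
Total COGS = $1,344.10 + $22.75 = $1,366.85
Ending inventory: 118 @ $3.25 + 112 @ $1.05 = $501.10
Check: goods available $1,867.95 = COGS $1,366.85 + ending $501.10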